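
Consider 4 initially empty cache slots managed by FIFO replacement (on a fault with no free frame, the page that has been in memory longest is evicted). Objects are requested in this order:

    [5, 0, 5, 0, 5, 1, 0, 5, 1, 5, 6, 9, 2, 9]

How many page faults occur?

6

5 -> miss, frames (5)
0 -> miss, frames (5 0)
5 -> hit
0 -> hit
5 -> hit
1 -> miss, frames (5 0 1)
0 -> hit
5 -> hit
1 -> hit
5 -> hit
6 -> miss, frames (5 0 1 6)
9 -> miss, evict 5, frames (0 1 6 9)
2 -> miss, evict 0, frames (1 6 9 2)
9 -> hit
Page faults: 6.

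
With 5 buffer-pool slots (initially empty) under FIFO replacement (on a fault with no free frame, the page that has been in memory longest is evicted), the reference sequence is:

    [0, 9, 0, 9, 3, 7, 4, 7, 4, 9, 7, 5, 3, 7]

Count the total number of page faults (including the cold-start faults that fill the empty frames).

6

0 → fault, frames [0]
9 → fault, frames [0, 9]
0 → hit
9 → hit
3 → fault, frames [0, 9, 3]
7 → fault, frames [0, 9, 3, 7]
4 → fault, frames [0, 9, 3, 7, 4]
7 → hit
4 → hit
9 → hit
7 → hit
5 → fault, evict 0, frames [9, 3, 7, 4, 5]
3 → hit
7 → hit
Page faults: 6.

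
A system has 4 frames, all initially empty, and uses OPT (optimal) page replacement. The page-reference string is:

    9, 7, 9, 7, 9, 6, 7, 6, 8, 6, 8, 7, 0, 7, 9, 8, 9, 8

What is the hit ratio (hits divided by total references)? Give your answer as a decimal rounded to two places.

9: miss, frames (9)
7: miss, frames (9 7)
9: hit
7: hit
9: hit
6: miss, frames (9 7 6)
7: hit
6: hit
8: miss, frames (9 7 6 8)
6: hit
8: hit
7: hit
0: miss, evict 6, frames (9 7 8 0)
7: hit
9: hit
8: hit
9: hit
8: hit
Hits: 13 of 18 references → 13/18 = 0.7222.

0.72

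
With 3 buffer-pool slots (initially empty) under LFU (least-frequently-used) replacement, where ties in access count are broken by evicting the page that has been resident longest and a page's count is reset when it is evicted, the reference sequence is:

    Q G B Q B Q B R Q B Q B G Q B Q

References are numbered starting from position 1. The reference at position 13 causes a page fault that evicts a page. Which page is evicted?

pos 1: Q -> miss, frames (Q)
pos 2: G -> miss, frames (Q G)
pos 3: B -> miss, frames (Q G B)
pos 4: Q -> hit
pos 5: B -> hit
pos 6: Q -> hit
pos 7: B -> hit
pos 8: R -> miss, evict G, frames (Q B R)
pos 9: Q -> hit
pos 10: B -> hit
pos 11: Q -> hit
pos 12: B -> hit
pos 13: G -> miss, evict R, frames (Q B G)
At position 13, page R is evicted.

R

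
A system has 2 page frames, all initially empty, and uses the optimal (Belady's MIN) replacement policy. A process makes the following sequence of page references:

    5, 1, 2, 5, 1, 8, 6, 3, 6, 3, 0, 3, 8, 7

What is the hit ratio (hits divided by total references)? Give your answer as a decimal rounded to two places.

5: miss, frames (5)
1: miss, frames (5 1)
2: miss, evict 1, frames (5 2)
5: hit
1: miss, evict 2, frames (5 1)
8: miss, evict 1, frames (5 8)
6: miss, evict 5, frames (8 6)
3: miss, evict 8, frames (6 3)
6: hit
3: hit
0: miss, evict 6, frames (3 0)
3: hit
8: miss, evict 0, frames (3 8)
7: miss, evict 8, frames (3 7)
Hits: 4 of 14 references → 4/14 = 0.2857.

0.29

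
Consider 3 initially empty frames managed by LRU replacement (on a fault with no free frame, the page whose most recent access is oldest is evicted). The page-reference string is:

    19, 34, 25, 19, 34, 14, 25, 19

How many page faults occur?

6

19: miss, frames (19)
34: miss, frames (19 34)
25: miss, frames (19 34 25)
19: hit
34: hit
14: miss, evict 25, frames (19 34 14)
25: miss, evict 19, frames (34 14 25)
19: miss, evict 34, frames (14 25 19)
Page faults: 6.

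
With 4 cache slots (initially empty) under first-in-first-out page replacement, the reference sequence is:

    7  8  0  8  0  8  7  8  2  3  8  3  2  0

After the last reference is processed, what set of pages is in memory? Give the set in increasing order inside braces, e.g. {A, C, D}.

{0, 2, 3, 8}

7 → fault, frames {7}
8 → fault, frames {7,8}
0 → fault, frames {7,8,0}
8 → hit
0 → hit
8 → hit
7 → hit
8 → hit
2 → fault, frames {7,8,0,2}
3 → fault, evict 7, frames {8,0,2,3}
8 → hit
3 → hit
2 → hit
0 → hit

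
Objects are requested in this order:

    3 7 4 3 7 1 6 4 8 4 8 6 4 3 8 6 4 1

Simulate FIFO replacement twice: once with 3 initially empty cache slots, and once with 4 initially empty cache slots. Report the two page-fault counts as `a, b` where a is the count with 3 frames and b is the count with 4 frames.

3 frames: F F F . . F F . F F . . . F . F . F → 10 faults.
4 frames: F F F . . F F . F . . . . F . . F F → 9 faults.
9 < 10: adding a frame reduced faults, as is typical.

10, 9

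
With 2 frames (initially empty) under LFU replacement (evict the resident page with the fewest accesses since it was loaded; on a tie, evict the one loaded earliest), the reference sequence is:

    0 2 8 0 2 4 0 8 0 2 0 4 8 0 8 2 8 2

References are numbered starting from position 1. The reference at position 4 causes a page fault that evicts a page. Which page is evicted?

2

pos 1: 0: fault, frames (0)
pos 2: 2: fault, frames (0 2)
pos 3: 8: fault, evict 0, frames (2 8)
pos 4: 0: fault, evict 2, frames (8 0)
At position 4, page 2 is evicted.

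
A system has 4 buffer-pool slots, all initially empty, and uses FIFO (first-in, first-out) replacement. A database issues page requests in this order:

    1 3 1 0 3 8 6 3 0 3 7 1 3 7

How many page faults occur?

8

1 → fault, frames [1]
3 → fault, frames [1, 3]
1 → hit
0 → fault, frames [1, 3, 0]
3 → hit
8 → fault, frames [1, 3, 0, 8]
6 → fault, evict 1, frames [3, 0, 8, 6]
3 → hit
0 → hit
3 → hit
7 → fault, evict 3, frames [0, 8, 6, 7]
1 → fault, evict 0, frames [8, 6, 7, 1]
3 → fault, evict 8, frames [6, 7, 1, 3]
7 → hit
Page faults: 8.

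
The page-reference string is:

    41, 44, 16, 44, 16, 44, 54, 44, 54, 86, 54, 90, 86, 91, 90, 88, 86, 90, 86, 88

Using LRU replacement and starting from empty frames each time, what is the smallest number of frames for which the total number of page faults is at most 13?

2

f=1: 20 faults
f=2: 13 faults
f=3: 9 faults
f=4: 8 faults
f=5: 8 faults
f=6: 8 faults
f=7: 8 faults
f=8: 8 faults
Smallest f with faults ≤ 13 is 2.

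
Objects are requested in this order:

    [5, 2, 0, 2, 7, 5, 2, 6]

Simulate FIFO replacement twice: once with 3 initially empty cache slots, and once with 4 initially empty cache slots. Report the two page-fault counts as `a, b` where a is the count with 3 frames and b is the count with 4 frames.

7, 5

3 frames: F F F . F F F F → 7 faults.
4 frames: F F F . F . . F → 5 faults.
5 < 7: adding a frame reduced faults, as is typical.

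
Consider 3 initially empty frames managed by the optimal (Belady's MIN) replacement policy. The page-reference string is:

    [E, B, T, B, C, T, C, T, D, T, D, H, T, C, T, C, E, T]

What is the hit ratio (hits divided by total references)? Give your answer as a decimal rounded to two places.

E: miss, frames {E}
B: miss, frames {E,B}
T: miss, frames {E,B,T}
B: hit
C: miss, evict B, frames {E,T,C}
T: hit
C: hit
T: hit
D: miss, evict E, frames {T,C,D}
T: hit
D: hit
H: miss, evict D, frames {T,C,H}
T: hit
C: hit
T: hit
C: hit
E: miss, evict H, frames {T,C,E}
T: hit
Hits: 11 of 18 references → 11/18 = 0.6111.

0.61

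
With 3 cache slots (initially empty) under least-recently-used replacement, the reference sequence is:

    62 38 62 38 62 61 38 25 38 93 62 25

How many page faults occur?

62 -> fault, frames [62]
38 -> fault, frames [62, 38]
62 -> hit
38 -> hit
62 -> hit
61 -> fault, frames [38, 62, 61]
38 -> hit
25 -> fault, evict 62, frames [61, 38, 25]
38 -> hit
93 -> fault, evict 61, frames [25, 38, 93]
62 -> fault, evict 25, frames [38, 93, 62]
25 -> fault, evict 38, frames [93, 62, 25]
Page faults: 7.

7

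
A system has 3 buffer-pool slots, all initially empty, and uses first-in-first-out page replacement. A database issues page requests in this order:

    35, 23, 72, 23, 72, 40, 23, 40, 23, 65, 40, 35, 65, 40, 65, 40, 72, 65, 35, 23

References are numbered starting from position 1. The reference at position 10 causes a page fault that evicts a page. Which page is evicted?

23

pos 1: 35 -> miss, frames {35}
pos 2: 23 -> miss, frames {35,23}
pos 3: 72 -> miss, frames {35,23,72}
pos 4: 23 -> hit
pos 5: 72 -> hit
pos 6: 40 -> miss, evict 35, frames {23,72,40}
pos 7: 23 -> hit
pos 8: 40 -> hit
pos 9: 23 -> hit
pos 10: 65 -> miss, evict 23, frames {72,40,65}
At position 10, page 23 is evicted.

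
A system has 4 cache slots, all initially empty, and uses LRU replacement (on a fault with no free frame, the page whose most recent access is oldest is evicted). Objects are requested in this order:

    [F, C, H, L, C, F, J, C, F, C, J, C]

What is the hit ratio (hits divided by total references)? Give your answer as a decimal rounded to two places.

0.58

F -> miss, frames (F)
C -> miss, frames (F C)
H -> miss, frames (F C H)
L -> miss, frames (F C H L)
C -> hit
F -> hit
J -> miss, evict H, frames (L C F J)
C -> hit
F -> hit
C -> hit
J -> hit
C -> hit
Hits: 7 of 12 references → 7/12 = 0.5833.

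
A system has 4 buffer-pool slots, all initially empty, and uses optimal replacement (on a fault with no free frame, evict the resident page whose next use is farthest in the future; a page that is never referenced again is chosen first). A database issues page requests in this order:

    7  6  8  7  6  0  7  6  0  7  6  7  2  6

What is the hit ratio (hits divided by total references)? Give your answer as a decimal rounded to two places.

0.64

7 -> fault, frames (7)
6 -> fault, frames (7 6)
8 -> fault, frames (7 6 8)
7 -> hit
6 -> hit
0 -> fault, frames (7 6 8 0)
7 -> hit
6 -> hit
0 -> hit
7 -> hit
6 -> hit
7 -> hit
2 -> fault, evict 0, frames (7 6 8 2)
6 -> hit
Hits: 9 of 14 references → 9/14 = 0.6429.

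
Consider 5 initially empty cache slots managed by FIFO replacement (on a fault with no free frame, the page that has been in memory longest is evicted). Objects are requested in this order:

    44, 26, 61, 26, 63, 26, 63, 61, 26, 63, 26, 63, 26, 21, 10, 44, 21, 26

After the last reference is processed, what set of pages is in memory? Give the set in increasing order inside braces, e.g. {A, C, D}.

44 -> fault, frames [44]
26 -> fault, frames [44, 26]
61 -> fault, frames [44, 26, 61]
26 -> hit
63 -> fault, frames [44, 26, 61, 63]
26 -> hit
63 -> hit
61 -> hit
26 -> hit
63 -> hit
26 -> hit
63 -> hit
26 -> hit
21 -> fault, frames [44, 26, 61, 63, 21]
10 -> fault, evict 44, frames [26, 61, 63, 21, 10]
44 -> fault, evict 26, frames [61, 63, 21, 10, 44]
21 -> hit
26 -> fault, evict 61, frames [63, 21, 10, 44, 26]

{10, 21, 26, 44, 63}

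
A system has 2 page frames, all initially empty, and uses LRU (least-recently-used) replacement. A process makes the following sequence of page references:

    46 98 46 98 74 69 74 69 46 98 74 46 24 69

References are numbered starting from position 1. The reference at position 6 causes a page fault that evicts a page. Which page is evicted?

pos 1: 46: miss, frames {46}
pos 2: 98: miss, frames {46,98}
pos 3: 46: hit
pos 4: 98: hit
pos 5: 74: miss, evict 46, frames {98,74}
pos 6: 69: miss, evict 98, frames {74,69}
At position 6, page 98 is evicted.

98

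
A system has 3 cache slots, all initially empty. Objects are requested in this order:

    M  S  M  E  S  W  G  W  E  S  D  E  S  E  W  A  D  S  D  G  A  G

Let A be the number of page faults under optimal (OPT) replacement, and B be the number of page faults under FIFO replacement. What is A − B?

-4

Under OPT: F F . F . F F . . F F . . . F F . . . F . . → 10 faults.
Under FIFO: F F . F . F F . . F F F . . F F F F . F F . → 14 faults.
A − B = 10 − 14 = -4.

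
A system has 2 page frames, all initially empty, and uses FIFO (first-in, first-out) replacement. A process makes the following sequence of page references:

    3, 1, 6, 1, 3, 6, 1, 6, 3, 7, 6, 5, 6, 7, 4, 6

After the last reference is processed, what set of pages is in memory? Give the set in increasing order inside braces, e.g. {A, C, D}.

{4, 6}

3: fault, frames [3]
1: fault, frames [3, 1]
6: fault, evict 3, frames [1, 6]
1: hit
3: fault, evict 1, frames [6, 3]
6: hit
1: fault, evict 6, frames [3, 1]
6: fault, evict 3, frames [1, 6]
3: fault, evict 1, frames [6, 3]
7: fault, evict 6, frames [3, 7]
6: fault, evict 3, frames [7, 6]
5: fault, evict 7, frames [6, 5]
6: hit
7: fault, evict 6, frames [5, 7]
4: fault, evict 5, frames [7, 4]
6: fault, evict 7, frames [4, 6]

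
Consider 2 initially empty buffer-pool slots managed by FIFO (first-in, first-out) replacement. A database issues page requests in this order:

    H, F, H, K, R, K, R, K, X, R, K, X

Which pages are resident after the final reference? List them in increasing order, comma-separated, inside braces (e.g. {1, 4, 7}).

H -> fault, frames [H]
F -> fault, frames [H, F]
H -> hit
K -> fault, evict H, frames [F, K]
R -> fault, evict F, frames [K, R]
K -> hit
R -> hit
K -> hit
X -> fault, evict K, frames [R, X]
R -> hit
K -> fault, evict R, frames [X, K]
X -> hit

{K, X}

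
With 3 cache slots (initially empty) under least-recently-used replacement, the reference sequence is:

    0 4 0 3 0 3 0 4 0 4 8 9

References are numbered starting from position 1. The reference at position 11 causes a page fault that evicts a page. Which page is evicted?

pos 1: 0 → fault, frames {0}
pos 2: 4 → fault, frames {0,4}
pos 3: 0 → hit
pos 4: 3 → fault, frames {4,0,3}
pos 5: 0 → hit
pos 6: 3 → hit
pos 7: 0 → hit
pos 8: 4 → hit
pos 9: 0 → hit
pos 10: 4 → hit
pos 11: 8 → fault, evict 3, frames {0,4,8}
At position 11, page 3 is evicted.

3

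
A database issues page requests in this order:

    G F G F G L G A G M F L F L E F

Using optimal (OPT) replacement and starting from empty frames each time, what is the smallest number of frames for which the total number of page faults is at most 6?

f=1: 16 faults
f=2: 8 faults
f=3: 7 faults
f=4: 6 faults
f=5: 6 faults
f=6: 6 faults
Smallest f with faults ≤ 6 is 4.

4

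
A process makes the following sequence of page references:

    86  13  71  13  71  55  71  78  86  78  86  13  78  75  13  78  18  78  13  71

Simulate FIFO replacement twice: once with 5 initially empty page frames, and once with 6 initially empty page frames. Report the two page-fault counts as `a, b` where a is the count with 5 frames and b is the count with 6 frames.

5 frames: F F F . . F . F . . . . . F . . F . F F → 9 faults.
6 frames: F F F . . F . F . . . . . F . . F . . . → 7 faults.
7 < 9: adding a frame reduced faults, as is typical.

9, 7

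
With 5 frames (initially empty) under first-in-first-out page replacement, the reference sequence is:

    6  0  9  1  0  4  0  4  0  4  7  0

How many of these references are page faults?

6: miss, frames {6}
0: miss, frames {6,0}
9: miss, frames {6,0,9}
1: miss, frames {6,0,9,1}
0: hit
4: miss, frames {6,0,9,1,4}
0: hit
4: hit
0: hit
4: hit
7: miss, evict 6, frames {0,9,1,4,7}
0: hit
Page faults: 6.

6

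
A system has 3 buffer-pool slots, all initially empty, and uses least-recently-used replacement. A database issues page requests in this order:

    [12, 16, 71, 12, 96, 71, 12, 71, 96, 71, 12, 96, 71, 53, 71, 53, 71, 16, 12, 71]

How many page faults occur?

12 → miss, frames {12}
16 → miss, frames {12,16}
71 → miss, frames {12,16,71}
12 → hit
96 → miss, evict 16, frames {71,12,96}
71 → hit
12 → hit
71 → hit
96 → hit
71 → hit
12 → hit
96 → hit
71 → hit
53 → miss, evict 12, frames {96,71,53}
71 → hit
53 → hit
71 → hit
16 → miss, evict 96, frames {53,71,16}
12 → miss, evict 53, frames {71,16,12}
71 → hit
Page faults: 7.

7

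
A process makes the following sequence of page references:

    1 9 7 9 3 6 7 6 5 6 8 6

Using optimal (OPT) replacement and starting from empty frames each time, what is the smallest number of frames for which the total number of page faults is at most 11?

f=1: 12 faults
f=2: 7 faults
f=3: 7 faults
f=4: 7 faults
f=5: 7 faults
f=6: 7 faults
f=7: 7 faults
Smallest f with faults ≤ 11 is 2.

2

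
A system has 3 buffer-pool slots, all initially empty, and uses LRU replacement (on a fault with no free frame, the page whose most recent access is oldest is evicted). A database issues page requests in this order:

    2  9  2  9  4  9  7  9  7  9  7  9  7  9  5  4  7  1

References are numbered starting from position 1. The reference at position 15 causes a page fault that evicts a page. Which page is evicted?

4

pos 1: 2 → fault, frames (2)
pos 2: 9 → fault, frames (2 9)
pos 3: 2 → hit
pos 4: 9 → hit
pos 5: 4 → fault, frames (2 9 4)
pos 6: 9 → hit
pos 7: 7 → fault, evict 2, frames (4 9 7)
pos 8: 9 → hit
pos 9: 7 → hit
pos 10: 9 → hit
pos 11: 7 → hit
pos 12: 9 → hit
pos 13: 7 → hit
pos 14: 9 → hit
pos 15: 5 → fault, evict 4, frames (7 9 5)
At position 15, page 4 is evicted.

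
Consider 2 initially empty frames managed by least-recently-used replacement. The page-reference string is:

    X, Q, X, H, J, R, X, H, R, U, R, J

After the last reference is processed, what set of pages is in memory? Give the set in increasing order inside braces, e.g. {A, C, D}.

X -> fault, frames {X}
Q -> fault, frames {X,Q}
X -> hit
H -> fault, evict Q, frames {X,H}
J -> fault, evict X, frames {H,J}
R -> fault, evict H, frames {J,R}
X -> fault, evict J, frames {R,X}
H -> fault, evict R, frames {X,H}
R -> fault, evict X, frames {H,R}
U -> fault, evict H, frames {R,U}
R -> hit
J -> fault, evict U, frames {R,J}

{J, R}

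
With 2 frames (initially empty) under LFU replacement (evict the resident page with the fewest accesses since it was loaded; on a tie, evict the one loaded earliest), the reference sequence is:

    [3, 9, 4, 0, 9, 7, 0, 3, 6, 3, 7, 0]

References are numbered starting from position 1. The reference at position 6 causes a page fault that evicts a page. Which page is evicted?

pos 1: 3 → fault, frames [3]
pos 2: 9 → fault, frames [3, 9]
pos 3: 4 → fault, evict 3, frames [9, 4]
pos 4: 0 → fault, evict 9, frames [4, 0]
pos 5: 9 → fault, evict 4, frames [0, 9]
pos 6: 7 → fault, evict 0, frames [9, 7]
At position 6, page 0 is evicted.

0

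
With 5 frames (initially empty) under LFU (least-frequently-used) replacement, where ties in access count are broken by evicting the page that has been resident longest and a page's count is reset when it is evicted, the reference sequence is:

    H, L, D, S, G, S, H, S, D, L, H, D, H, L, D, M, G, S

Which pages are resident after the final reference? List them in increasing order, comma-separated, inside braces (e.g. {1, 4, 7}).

{D, G, H, L, S}

H: fault, frames [H]
L: fault, frames [H, L]
D: fault, frames [H, L, D]
S: fault, frames [H, L, D, S]
G: fault, frames [H, L, D, S, G]
S: hit
H: hit
S: hit
D: hit
L: hit
H: hit
D: hit
H: hit
L: hit
D: hit
M: fault, evict G, frames [H, L, D, S, M]
G: fault, evict M, frames [H, L, D, S, G]
S: hit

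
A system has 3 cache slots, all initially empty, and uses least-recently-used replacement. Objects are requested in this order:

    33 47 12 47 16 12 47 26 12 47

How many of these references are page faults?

5

33 → fault, frames [33]
47 → fault, frames [33, 47]
12 → fault, frames [33, 47, 12]
47 → hit
16 → fault, evict 33, frames [12, 47, 16]
12 → hit
47 → hit
26 → fault, evict 16, frames [12, 47, 26]
12 → hit
47 → hit
Page faults: 5.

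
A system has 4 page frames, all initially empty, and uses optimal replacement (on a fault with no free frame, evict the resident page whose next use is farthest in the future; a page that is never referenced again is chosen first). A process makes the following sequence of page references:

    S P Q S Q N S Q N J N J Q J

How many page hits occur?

S -> fault, frames {S}
P -> fault, frames {S,P}
Q -> fault, frames {S,P,Q}
S -> hit
Q -> hit
N -> fault, frames {S,P,Q,N}
S -> hit
Q -> hit
N -> hit
J -> fault, evict P, frames {S,Q,N,J}
N -> hit
J -> hit
Q -> hit
J -> hit
Hits: 9.

9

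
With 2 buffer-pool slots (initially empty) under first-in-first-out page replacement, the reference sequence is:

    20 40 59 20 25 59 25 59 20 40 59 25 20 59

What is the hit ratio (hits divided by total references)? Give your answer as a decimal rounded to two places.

0.14

20: fault, frames {20}
40: fault, frames {20,40}
59: fault, evict 20, frames {40,59}
20: fault, evict 40, frames {59,20}
25: fault, evict 59, frames {20,25}
59: fault, evict 20, frames {25,59}
25: hit
59: hit
20: fault, evict 25, frames {59,20}
40: fault, evict 59, frames {20,40}
59: fault, evict 20, frames {40,59}
25: fault, evict 40, frames {59,25}
20: fault, evict 59, frames {25,20}
59: fault, evict 25, frames {20,59}
Hits: 2 of 14 references → 2/14 = 0.1429.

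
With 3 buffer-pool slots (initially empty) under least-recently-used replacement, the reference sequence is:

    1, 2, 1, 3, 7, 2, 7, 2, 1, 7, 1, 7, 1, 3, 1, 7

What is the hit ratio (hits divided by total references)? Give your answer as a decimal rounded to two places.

1 -> fault, frames [1]
2 -> fault, frames [1, 2]
1 -> hit
3 -> fault, frames [2, 1, 3]
7 -> fault, evict 2, frames [1, 3, 7]
2 -> fault, evict 1, frames [3, 7, 2]
7 -> hit
2 -> hit
1 -> fault, evict 3, frames [7, 2, 1]
7 -> hit
1 -> hit
7 -> hit
1 -> hit
3 -> fault, evict 2, frames [7, 1, 3]
1 -> hit
7 -> hit
Hits: 9 of 16 references → 9/16 = 0.5625.

0.56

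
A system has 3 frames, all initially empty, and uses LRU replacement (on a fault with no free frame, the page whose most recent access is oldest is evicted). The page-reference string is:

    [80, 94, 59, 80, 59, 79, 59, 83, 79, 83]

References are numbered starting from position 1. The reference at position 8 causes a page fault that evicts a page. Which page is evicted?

pos 1: 80: miss, frames {80}
pos 2: 94: miss, frames {80,94}
pos 3: 59: miss, frames {80,94,59}
pos 4: 80: hit
pos 5: 59: hit
pos 6: 79: miss, evict 94, frames {80,59,79}
pos 7: 59: hit
pos 8: 83: miss, evict 80, frames {79,59,83}
At position 8, page 80 is evicted.

80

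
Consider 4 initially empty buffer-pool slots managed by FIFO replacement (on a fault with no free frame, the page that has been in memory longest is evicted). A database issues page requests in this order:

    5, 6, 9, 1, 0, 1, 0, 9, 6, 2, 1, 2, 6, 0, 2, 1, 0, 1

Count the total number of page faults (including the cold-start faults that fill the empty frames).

7

5: miss, frames (5)
6: miss, frames (5 6)
9: miss, frames (5 6 9)
1: miss, frames (5 6 9 1)
0: miss, evict 5, frames (6 9 1 0)
1: hit
0: hit
9: hit
6: hit
2: miss, evict 6, frames (9 1 0 2)
1: hit
2: hit
6: miss, evict 9, frames (1 0 2 6)
0: hit
2: hit
1: hit
0: hit
1: hit
Page faults: 7.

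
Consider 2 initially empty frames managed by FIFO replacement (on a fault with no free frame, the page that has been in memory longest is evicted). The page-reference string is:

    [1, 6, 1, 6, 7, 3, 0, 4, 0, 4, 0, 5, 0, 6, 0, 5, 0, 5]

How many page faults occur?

1 → miss, frames {1}
6 → miss, frames {1,6}
1 → hit
6 → hit
7 → miss, evict 1, frames {6,7}
3 → miss, evict 6, frames {7,3}
0 → miss, evict 7, frames {3,0}
4 → miss, evict 3, frames {0,4}
0 → hit
4 → hit
0 → hit
5 → miss, evict 0, frames {4,5}
0 → miss, evict 4, frames {5,0}
6 → miss, evict 5, frames {0,6}
0 → hit
5 → miss, evict 0, frames {6,5}
0 → miss, evict 6, frames {5,0}
5 → hit
Page faults: 11.

11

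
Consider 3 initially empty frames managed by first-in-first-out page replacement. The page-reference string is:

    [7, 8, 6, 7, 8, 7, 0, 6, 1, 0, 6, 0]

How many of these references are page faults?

5

7 → fault, frames (7)
8 → fault, frames (7 8)
6 → fault, frames (7 8 6)
7 → hit
8 → hit
7 → hit
0 → fault, evict 7, frames (8 6 0)
6 → hit
1 → fault, evict 8, frames (6 0 1)
0 → hit
6 → hit
0 → hit
Page faults: 5.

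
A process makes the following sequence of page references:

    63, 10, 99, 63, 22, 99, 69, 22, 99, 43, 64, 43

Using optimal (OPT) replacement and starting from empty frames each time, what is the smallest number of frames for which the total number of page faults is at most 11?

2

f=1: 12 faults
f=2: 8 faults
f=3: 7 faults
f=4: 7 faults
f=5: 7 faults
f=6: 7 faults
f=7: 7 faults
Smallest f with faults ≤ 11 is 2.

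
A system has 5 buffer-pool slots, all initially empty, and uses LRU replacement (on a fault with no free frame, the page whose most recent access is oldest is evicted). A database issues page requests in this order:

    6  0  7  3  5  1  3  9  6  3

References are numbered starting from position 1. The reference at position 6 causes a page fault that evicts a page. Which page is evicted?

6

pos 1: 6 -> fault, frames [6]
pos 2: 0 -> fault, frames [6, 0]
pos 3: 7 -> fault, frames [6, 0, 7]
pos 4: 3 -> fault, frames [6, 0, 7, 3]
pos 5: 5 -> fault, frames [6, 0, 7, 3, 5]
pos 6: 1 -> fault, evict 6, frames [0, 7, 3, 5, 1]
At position 6, page 6 is evicted.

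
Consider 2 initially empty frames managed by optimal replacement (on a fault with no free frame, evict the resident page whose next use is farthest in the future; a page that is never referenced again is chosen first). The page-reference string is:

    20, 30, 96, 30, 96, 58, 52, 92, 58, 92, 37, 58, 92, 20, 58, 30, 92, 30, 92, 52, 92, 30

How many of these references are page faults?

20 -> miss, frames [20]
30 -> miss, frames [20, 30]
96 -> miss, evict 20, frames [30, 96]
30 -> hit
96 -> hit
58 -> miss, evict 96, frames [30, 58]
52 -> miss, evict 30, frames [58, 52]
92 -> miss, evict 52, frames [58, 92]
58 -> hit
92 -> hit
37 -> miss, evict 92, frames [58, 37]
58 -> hit
92 -> miss, evict 37, frames [58, 92]
20 -> miss, evict 92, frames [58, 20]
58 -> hit
30 -> miss, evict 20, frames [58, 30]
92 -> miss, evict 58, frames [30, 92]
30 -> hit
92 -> hit
52 -> miss, evict 30, frames [92, 52]
92 -> hit
30 -> miss, evict 52, frames [92, 30]
Page faults: 13.

13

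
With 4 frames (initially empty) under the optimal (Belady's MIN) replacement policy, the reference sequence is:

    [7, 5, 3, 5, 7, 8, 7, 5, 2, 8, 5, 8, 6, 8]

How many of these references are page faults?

6

7 → fault, frames (7)
5 → fault, frames (7 5)
3 → fault, frames (7 5 3)
5 → hit
7 → hit
8 → fault, frames (7 5 3 8)
7 → hit
5 → hit
2 → fault, evict 3, frames (7 5 8 2)
8 → hit
5 → hit
8 → hit
6 → fault, evict 2, frames (7 5 8 6)
8 → hit
Page faults: 6.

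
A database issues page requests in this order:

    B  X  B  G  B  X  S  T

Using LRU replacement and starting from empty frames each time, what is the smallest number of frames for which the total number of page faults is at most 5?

3

f=1: 8 faults
f=2: 6 faults
f=3: 5 faults
f=4: 5 faults
f=5: 5 faults
Smallest f with faults ≤ 5 is 3.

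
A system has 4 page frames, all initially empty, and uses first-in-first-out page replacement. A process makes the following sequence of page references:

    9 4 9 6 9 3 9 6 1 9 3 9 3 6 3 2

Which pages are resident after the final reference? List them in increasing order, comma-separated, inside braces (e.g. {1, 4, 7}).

9 -> miss, frames (9)
4 -> miss, frames (9 4)
9 -> hit
6 -> miss, frames (9 4 6)
9 -> hit
3 -> miss, frames (9 4 6 3)
9 -> hit
6 -> hit
1 -> miss, evict 9, frames (4 6 3 1)
9 -> miss, evict 4, frames (6 3 1 9)
3 -> hit
9 -> hit
3 -> hit
6 -> hit
3 -> hit
2 -> miss, evict 6, frames (3 1 9 2)

{1, 2, 3, 9}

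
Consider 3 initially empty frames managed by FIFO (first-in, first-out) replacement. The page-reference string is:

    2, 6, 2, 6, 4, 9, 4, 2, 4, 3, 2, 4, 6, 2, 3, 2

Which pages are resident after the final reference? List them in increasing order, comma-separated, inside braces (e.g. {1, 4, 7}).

{2, 3, 6}

2 → fault, frames [2]
6 → fault, frames [2, 6]
2 → hit
6 → hit
4 → fault, frames [2, 6, 4]
9 → fault, evict 2, frames [6, 4, 9]
4 → hit
2 → fault, evict 6, frames [4, 9, 2]
4 → hit
3 → fault, evict 4, frames [9, 2, 3]
2 → hit
4 → fault, evict 9, frames [2, 3, 4]
6 → fault, evict 2, frames [3, 4, 6]
2 → fault, evict 3, frames [4, 6, 2]
3 → fault, evict 4, frames [6, 2, 3]
2 → hit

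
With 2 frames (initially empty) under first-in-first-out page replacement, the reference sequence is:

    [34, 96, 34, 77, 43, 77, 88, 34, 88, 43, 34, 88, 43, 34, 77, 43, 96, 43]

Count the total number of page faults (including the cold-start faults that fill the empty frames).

34: fault, frames [34]
96: fault, frames [34, 96]
34: hit
77: fault, evict 34, frames [96, 77]
43: fault, evict 96, frames [77, 43]
77: hit
88: fault, evict 77, frames [43, 88]
34: fault, evict 43, frames [88, 34]
88: hit
43: fault, evict 88, frames [34, 43]
34: hit
88: fault, evict 34, frames [43, 88]
43: hit
34: fault, evict 43, frames [88, 34]
77: fault, evict 88, frames [34, 77]
43: fault, evict 34, frames [77, 43]
96: fault, evict 77, frames [43, 96]
43: hit
Page faults: 12.

12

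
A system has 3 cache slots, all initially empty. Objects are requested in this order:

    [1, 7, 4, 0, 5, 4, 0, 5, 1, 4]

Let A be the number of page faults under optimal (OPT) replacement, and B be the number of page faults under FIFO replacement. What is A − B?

Under OPT: F F F F F . . . F . → 6 faults.
Under FIFO: F F F F F . . . F F → 7 faults.
A − B = 6 − 7 = -1.

-1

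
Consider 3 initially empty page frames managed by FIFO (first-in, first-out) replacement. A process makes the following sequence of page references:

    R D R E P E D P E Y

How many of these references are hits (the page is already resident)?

5

R: miss, frames [R]
D: miss, frames [R, D]
R: hit
E: miss, frames [R, D, E]
P: miss, evict R, frames [D, E, P]
E: hit
D: hit
P: hit
E: hit
Y: miss, evict D, frames [E, P, Y]
Hits: 5.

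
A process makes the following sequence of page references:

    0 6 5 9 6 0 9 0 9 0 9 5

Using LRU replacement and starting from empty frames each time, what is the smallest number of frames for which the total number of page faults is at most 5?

f=1: 12 faults
f=2: 8 faults
f=3: 6 faults
f=4: 4 faults
Smallest f with faults ≤ 5 is 4.

4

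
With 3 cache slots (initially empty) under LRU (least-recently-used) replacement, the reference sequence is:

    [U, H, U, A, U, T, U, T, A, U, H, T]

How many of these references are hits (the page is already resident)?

U: fault, frames (U)
H: fault, frames (U H)
U: hit
A: fault, frames (H U A)
U: hit
T: fault, evict H, frames (A U T)
U: hit
T: hit
A: hit
U: hit
H: fault, evict T, frames (A U H)
T: fault, evict A, frames (U H T)
Hits: 6.

6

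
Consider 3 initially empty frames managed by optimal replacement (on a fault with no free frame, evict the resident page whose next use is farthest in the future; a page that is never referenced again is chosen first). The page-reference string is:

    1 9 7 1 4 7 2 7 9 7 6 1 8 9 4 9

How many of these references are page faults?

9

1: miss, frames (1)
9: miss, frames (1 9)
7: miss, frames (1 9 7)
1: hit
4: miss, evict 1, frames (9 7 4)
7: hit
2: miss, evict 4, frames (9 7 2)
7: hit
9: hit
7: hit
6: miss, evict 2, frames (9 7 6)
1: miss, evict 6, frames (9 7 1)
8: miss, evict 1, frames (9 7 8)
9: hit
4: miss, evict 8, frames (9 7 4)
9: hit
Page faults: 9.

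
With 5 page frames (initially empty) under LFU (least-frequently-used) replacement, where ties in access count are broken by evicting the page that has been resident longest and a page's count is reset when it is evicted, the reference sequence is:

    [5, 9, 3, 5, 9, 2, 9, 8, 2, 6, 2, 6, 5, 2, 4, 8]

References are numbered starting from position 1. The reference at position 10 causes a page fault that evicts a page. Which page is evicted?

3

pos 1: 5 -> fault, frames (5)
pos 2: 9 -> fault, frames (5 9)
pos 3: 3 -> fault, frames (5 9 3)
pos 4: 5 -> hit
pos 5: 9 -> hit
pos 6: 2 -> fault, frames (5 9 3 2)
pos 7: 9 -> hit
pos 8: 8 -> fault, frames (5 9 3 2 8)
pos 9: 2 -> hit
pos 10: 6 -> fault, evict 3, frames (5 9 2 8 6)
At position 10, page 3 is evicted.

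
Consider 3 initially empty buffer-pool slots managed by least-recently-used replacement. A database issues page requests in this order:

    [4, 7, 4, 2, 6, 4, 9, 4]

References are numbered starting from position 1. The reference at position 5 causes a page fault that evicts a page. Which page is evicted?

7

pos 1: 4: fault, frames (4)
pos 2: 7: fault, frames (4 7)
pos 3: 4: hit
pos 4: 2: fault, frames (7 4 2)
pos 5: 6: fault, evict 7, frames (4 2 6)
At position 5, page 7 is evicted.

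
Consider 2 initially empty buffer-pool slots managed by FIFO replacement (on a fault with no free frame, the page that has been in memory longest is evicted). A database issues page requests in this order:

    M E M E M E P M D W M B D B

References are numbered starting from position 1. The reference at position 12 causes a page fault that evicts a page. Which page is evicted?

pos 1: M → miss, frames [M]
pos 2: E → miss, frames [M, E]
pos 3: M → hit
pos 4: E → hit
pos 5: M → hit
pos 6: E → hit
pos 7: P → miss, evict M, frames [E, P]
pos 8: M → miss, evict E, frames [P, M]
pos 9: D → miss, evict P, frames [M, D]
pos 10: W → miss, evict M, frames [D, W]
pos 11: M → miss, evict D, frames [W, M]
pos 12: B → miss, evict W, frames [M, B]
At position 12, page W is evicted.

W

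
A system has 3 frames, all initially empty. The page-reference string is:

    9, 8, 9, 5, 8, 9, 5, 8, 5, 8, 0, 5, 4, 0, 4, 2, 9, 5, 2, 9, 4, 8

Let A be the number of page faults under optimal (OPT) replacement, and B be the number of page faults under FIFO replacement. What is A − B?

Under OPT: F F . F . . . . . . F . F . . F . F . . F F → 9 faults.
Under FIFO: F F . F . . . . . . F . F . . F F F . . F F → 10 faults.
A − B = 9 − 10 = -1.

-1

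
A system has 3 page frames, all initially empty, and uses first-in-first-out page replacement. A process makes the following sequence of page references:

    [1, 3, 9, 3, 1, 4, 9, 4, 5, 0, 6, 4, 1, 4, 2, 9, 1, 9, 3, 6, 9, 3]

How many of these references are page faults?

13

1: miss, frames {1}
3: miss, frames {1,3}
9: miss, frames {1,3,9}
3: hit
1: hit
4: miss, evict 1, frames {3,9,4}
9: hit
4: hit
5: miss, evict 3, frames {9,4,5}
0: miss, evict 9, frames {4,5,0}
6: miss, evict 4, frames {5,0,6}
4: miss, evict 5, frames {0,6,4}
1: miss, evict 0, frames {6,4,1}
4: hit
2: miss, evict 6, frames {4,1,2}
9: miss, evict 4, frames {1,2,9}
1: hit
9: hit
3: miss, evict 1, frames {2,9,3}
6: miss, evict 2, frames {9,3,6}
9: hit
3: hit
Page faults: 13.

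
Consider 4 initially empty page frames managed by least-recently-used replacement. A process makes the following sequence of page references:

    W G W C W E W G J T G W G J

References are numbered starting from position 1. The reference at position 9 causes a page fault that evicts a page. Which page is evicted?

C

pos 1: W -> miss, frames (W)
pos 2: G -> miss, frames (W G)
pos 3: W -> hit
pos 4: C -> miss, frames (G W C)
pos 5: W -> hit
pos 6: E -> miss, frames (G C W E)
pos 7: W -> hit
pos 8: G -> hit
pos 9: J -> miss, evict C, frames (E W G J)
At position 9, page C is evicted.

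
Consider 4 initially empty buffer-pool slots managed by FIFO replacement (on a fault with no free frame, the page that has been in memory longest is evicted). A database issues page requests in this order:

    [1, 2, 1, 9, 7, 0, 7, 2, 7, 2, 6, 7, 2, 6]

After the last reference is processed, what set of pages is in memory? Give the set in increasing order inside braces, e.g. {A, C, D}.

1 → miss, frames [1]
2 → miss, frames [1, 2]
1 → hit
9 → miss, frames [1, 2, 9]
7 → miss, frames [1, 2, 9, 7]
0 → miss, evict 1, frames [2, 9, 7, 0]
7 → hit
2 → hit
7 → hit
2 → hit
6 → miss, evict 2, frames [9, 7, 0, 6]
7 → hit
2 → miss, evict 9, frames [7, 0, 6, 2]
6 → hit

{0, 2, 6, 7}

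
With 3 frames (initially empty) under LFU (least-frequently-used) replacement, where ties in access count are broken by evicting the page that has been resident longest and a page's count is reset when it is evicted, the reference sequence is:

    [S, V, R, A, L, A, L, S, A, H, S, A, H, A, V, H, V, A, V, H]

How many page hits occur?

S: fault, frames (S)
V: fault, frames (S V)
R: fault, frames (S V R)
A: fault, evict S, frames (V R A)
L: fault, evict V, frames (R A L)
A: hit
L: hit
S: fault, evict R, frames (A L S)
A: hit
H: fault, evict S, frames (A L H)
S: fault, evict H, frames (A L S)
A: hit
H: fault, evict S, frames (A L H)
A: hit
V: fault, evict H, frames (A L V)
H: fault, evict V, frames (A L H)
V: fault, evict H, frames (A L V)
A: hit
V: hit
H: fault, evict L, frames (A V H)
Hits: 7.

7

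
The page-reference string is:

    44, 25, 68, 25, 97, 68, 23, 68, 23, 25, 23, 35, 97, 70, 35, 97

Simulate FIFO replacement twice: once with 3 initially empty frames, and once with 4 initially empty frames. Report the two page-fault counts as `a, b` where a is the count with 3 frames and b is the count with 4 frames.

3 frames: F F F . F . F . . F . F F F . . → 9 faults.
4 frames: F F F . F . F . . . . F . F . . → 7 faults.
7 < 9: adding a frame reduced faults, as is typical.

9, 7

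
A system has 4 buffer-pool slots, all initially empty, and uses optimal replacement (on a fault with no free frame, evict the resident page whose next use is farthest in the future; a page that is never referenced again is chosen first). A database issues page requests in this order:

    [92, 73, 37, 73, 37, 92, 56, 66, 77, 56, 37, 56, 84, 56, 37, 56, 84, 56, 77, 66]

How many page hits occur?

12

92 -> miss, frames (92)
73 -> miss, frames (92 73)
37 -> miss, frames (92 73 37)
73 -> hit
37 -> hit
92 -> hit
56 -> miss, frames (92 73 37 56)
66 -> miss, evict 73, frames (92 37 56 66)
77 -> miss, evict 92, frames (37 56 66 77)
56 -> hit
37 -> hit
56 -> hit
84 -> miss, evict 66, frames (37 56 77 84)
56 -> hit
37 -> hit
56 -> hit
84 -> hit
56 -> hit
77 -> hit
66 -> miss, evict 84, frames (37 56 77 66)
Hits: 12.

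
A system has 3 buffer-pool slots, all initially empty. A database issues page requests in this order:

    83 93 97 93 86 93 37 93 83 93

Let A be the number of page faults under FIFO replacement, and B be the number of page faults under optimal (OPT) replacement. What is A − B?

Under FIFO: F F F . F . F F F . → 7 faults.
Under OPT: F F F . F . F . . . → 5 faults.
A − B = 7 − 5 = 2.

2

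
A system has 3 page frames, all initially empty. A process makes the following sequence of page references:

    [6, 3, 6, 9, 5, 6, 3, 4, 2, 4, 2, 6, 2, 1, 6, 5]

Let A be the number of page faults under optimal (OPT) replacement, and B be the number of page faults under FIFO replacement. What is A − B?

Under OPT: F F . F F . . F F . . . . F . F → 8 faults.
Under FIFO: F F . F F F F F F . . F . F . F → 11 faults.
A − B = 8 − 11 = -3.

-3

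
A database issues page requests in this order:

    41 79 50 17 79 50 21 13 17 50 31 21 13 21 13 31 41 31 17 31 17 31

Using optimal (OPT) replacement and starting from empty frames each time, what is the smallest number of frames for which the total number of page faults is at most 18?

2

f=1: 22 faults
f=2: 13 faults
f=3: 10 faults
f=4: 8 faults
f=5: 7 faults
f=6: 7 faults
f=7: 7 faults
Smallest f with faults ≤ 18 is 2.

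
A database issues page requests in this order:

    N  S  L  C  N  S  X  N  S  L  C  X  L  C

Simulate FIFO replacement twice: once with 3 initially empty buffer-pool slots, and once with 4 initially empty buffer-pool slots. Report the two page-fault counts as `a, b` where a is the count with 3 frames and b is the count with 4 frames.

9, 10

3 frames: F F F F F F F . . F F . . . → 9 faults.
4 frames: F F F F . . F F F F F F . . → 10 faults.
10 > 9: adding a frame increased faults — Belady's anomaly.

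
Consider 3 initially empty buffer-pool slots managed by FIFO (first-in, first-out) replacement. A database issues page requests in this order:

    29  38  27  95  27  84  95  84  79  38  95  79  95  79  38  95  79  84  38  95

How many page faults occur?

9

29 -> miss, frames {29}
38 -> miss, frames {29,38}
27 -> miss, frames {29,38,27}
95 -> miss, evict 29, frames {38,27,95}
27 -> hit
84 -> miss, evict 38, frames {27,95,84}
95 -> hit
84 -> hit
79 -> miss, evict 27, frames {95,84,79}
38 -> miss, evict 95, frames {84,79,38}
95 -> miss, evict 84, frames {79,38,95}
79 -> hit
95 -> hit
79 -> hit
38 -> hit
95 -> hit
79 -> hit
84 -> miss, evict 79, frames {38,95,84}
38 -> hit
95 -> hit
Page faults: 9.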